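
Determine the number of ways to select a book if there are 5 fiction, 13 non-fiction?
18

Solution: By the addition principle: 5 + 13 = 18.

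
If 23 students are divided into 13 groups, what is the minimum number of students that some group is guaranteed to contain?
2

Explanation: Pigeonhole: ⌈23/13⌉ = 2.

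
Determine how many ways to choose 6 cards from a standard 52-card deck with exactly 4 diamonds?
13 diamonds and 39 non-diamonds: C(13,4) × C(39,2) = 715 × 741 = 529,815.
Final answer: 529,815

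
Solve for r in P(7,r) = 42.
2

Reasoning: P(7,r) = 7·6·…·(7−r+1), a product of r factors. Multiplying down from 7: 7 = 7; 7·6 = 42 ✓ (2 factors). So r = 2.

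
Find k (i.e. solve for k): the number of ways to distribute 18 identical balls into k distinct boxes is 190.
3

Solution: Stars and bars: the count is C(18+k−1, k−1), increasing in k. k=2: C(19,1) = 19, k=3: C(20,2) = 190 ✓. So k = 3.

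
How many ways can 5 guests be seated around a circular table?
Circular arrangements: (5-1)! = 24.
Final answer: 24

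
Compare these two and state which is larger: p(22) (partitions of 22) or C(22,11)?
C(22,11)

Solution: Pentagonal recurrence p(n) = p(n−1) + p(n−2) − p(n−5) − p(n−7) + …: p(22) = p(21) + p(20) − p(17) − p(15) + p(10) + p(7) − p(0) = 792 + 627 − 297 − 176 + 42 + 15 − 1 = 1,002; C(22,11) = 705,432.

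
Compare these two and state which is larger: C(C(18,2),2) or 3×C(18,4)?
C(C(18,2),2)

Reasoning: C(C(18,2),2)=11,628, 3×C(18,4)=9,180.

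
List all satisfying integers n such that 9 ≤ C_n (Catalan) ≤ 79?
4, 5
C_3=5; C_4=14; C_5=42; C_6=132. So valid n = 4, 5.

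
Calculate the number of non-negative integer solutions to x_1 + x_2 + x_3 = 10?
C(10+3-1, 3-1) = 66.

Answer: 66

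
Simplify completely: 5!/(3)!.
This equals 5×4 = 20.

Answer: 20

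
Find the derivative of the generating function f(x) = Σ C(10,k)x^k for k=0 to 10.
Σ k·C(10,k)x^(k-1) for k=1 to 10

Reasoning: Term-by-term differentiation gives Σ k·C(10,k)x^{k-1} for k=1 to 10.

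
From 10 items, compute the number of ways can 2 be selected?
45

C(10,2) = 10! / (2! × (10-2)!)
         = 10! / (2! × 8!)
         = 45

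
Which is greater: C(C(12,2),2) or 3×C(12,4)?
C(C(12,2),2)=2,145, 3×C(12,4)=1,485.

Answer: C(C(12,2),2)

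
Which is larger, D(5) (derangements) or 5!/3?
D(5) = (5-1)·[D(4) + D(3)] = 4·[9 + 2] = 44; 5!/3 = 120/3 = 40.
Final answer: D(5)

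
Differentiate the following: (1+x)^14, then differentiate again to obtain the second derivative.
First derivative: 14(1+x)^{13}. Second derivative: 14·13·(1+x)^{12} = 182(1+x)^{12}.

Answer: 182(1+x)^12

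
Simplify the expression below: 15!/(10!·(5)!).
This is C(15,10) = 3,003.
Final answer: 3,003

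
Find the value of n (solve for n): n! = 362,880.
9

Working:
n! is strictly increasing. 7! = 5,040, 8! = 40,320, 9! = 362,880 ✓. So n = 9.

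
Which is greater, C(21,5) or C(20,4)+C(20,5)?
Equal

Explanation: By Pascal's identity: C(21,5) = C(20,4)+C(20,5) = 20,349. Equal.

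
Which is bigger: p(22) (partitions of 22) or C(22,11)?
C(22,11)

Working:
Pentagonal recurrence p(n) = p(n−1) + p(n−2) − p(n−5) − p(n−7) + …: p(22) = p(21) + p(20) − p(17) − p(15) + p(10) + p(7) − p(0) = 792 + 627 − 297 − 176 + 42 + 15 − 1 = 1,002; C(22,11) = 705,432.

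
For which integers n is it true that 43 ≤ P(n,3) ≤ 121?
5, 6

P(4,3)=24; P(5,3)=60; P(6,3)=120; P(7,3)=210. So valid n = 5, 6.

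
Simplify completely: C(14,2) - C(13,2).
13

Working:
C(14,2) - C(13,2) = C(13,1) = 13.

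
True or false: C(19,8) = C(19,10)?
False

Reasoning: C(19,8) = 75,582 but C(19,10) = 92,378; symmetry gives C(19,8) = C(19,11), not C(19,10).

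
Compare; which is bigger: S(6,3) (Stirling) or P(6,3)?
P(6,3)

Working:
S(6,3) = 3·S(5,3) + S(5,2) = 3·25 + 15 = 90; P(6,3) = 120.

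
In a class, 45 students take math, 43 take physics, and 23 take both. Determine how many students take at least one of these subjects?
|A∪B| = |A|+|B|-|A∩B| = 45+43-23 = 65.
Final answer: 65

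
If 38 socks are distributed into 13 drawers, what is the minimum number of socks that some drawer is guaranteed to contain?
3

Pigeonhole: ⌈38/13⌉ = 3.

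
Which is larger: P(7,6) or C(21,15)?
C(21,15)

Solution: P(7,6)=5,040, C(21,15)=54,264.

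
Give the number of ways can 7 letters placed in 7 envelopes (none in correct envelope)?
Using D(n) = (n-1)[D(n-1) + D(n-2)]:
D(7) = (7-1) × [D(6) + D(5)]
      = 6 × [265 + 44]
      = 6 × 309
      = 1,854

Answer: 1,854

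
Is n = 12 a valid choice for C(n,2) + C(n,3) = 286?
Yes

Reasoning: C(12,2) + C(12,3) = 66 + 220 = 286, which equals 286.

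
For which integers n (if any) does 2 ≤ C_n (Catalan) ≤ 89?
2, 3, 4, 5

C_1=1; C_2=2; C_3=5; C_4=14; C_5=42; C_6=132. So valid n = 2, 3, 4, 5.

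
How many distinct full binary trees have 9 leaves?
1,430

Solution: Using the Catalan number formula: C_n = C(2n, n) / (n+1)
C_8 = C(16, 8) / (8+1)
     = 12870 / 9
     = 1,430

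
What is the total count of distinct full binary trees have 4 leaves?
5

Explanation: Using the Catalan number formula: C_n = C(2n, n) / (n+1)
C_3 = C(6, 3) / (3+1)
     = 20 / 4
     = 5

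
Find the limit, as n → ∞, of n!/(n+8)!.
n!/(n+8)! = 1/[(n+1)(n+2)···(n+8)] → 0 as n → ∞.

Answer: 0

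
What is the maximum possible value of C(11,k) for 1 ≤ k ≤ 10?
C(11,k) is maximised at the centre of the row: C(11,5) = 462.

Answer: 462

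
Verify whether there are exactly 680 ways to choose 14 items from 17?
C(17,14) = 680.

Answer: True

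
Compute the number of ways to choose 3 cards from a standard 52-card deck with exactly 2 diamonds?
13 diamonds and 39 non-diamonds: C(13,2) × C(39,1) = 78 × 39 = 3,042.

Answer: 3,042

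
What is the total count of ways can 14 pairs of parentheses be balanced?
2,674,440

Working:
Using the Catalan number formula: C_n = C(2n, n) / (n+1)
C_14 = C(28, 14) / (14+1)
     = 40116600 / 15
     = 2,674,440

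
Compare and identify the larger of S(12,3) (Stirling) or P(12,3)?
S(12,3)

Explanation: S(12,3) = 3·S(11,3) + S(11,2) = 3·28,501 + 1,023 = 86,526; P(12,3) = 1,320.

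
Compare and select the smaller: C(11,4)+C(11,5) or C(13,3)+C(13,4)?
First=792, Second=1,001.

Answer: C(11,4)+C(11,5)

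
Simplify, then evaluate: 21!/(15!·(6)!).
This is C(21,15) = 54,264.
Final answer: 54,264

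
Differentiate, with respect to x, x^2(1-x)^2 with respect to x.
2x^1(1-x)^2 - 2x^2(1-x)^1

Solution: Product rule: 2x^{1}(1-x)^{2} + x^2·(-2)(1-x)^{1}.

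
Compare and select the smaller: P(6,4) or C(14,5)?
P(6,4)=360, C(14,5)=2,002.
Final answer: P(6,4)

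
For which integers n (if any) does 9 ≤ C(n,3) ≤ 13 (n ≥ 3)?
C(4,3)=4; C(5,3)=10; C(6,3)=20. So valid n = 5.
Final answer: 5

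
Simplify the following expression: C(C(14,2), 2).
4,095

Working:
C(14,2) = 91, then C(91, 2) = 4,095.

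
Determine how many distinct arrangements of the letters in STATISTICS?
50,400

Working:
Word has 10 letters (S=3, T=3, A=1, I=2, C=1). Arrangements: 10!/Π(k!) = 50,400.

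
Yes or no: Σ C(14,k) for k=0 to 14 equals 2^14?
Binomial theorem: Σ C(14,k) = (1+1)^14 = 2^14 = 16,384; RHS 2^14 = 16,384.
Final answer: Yes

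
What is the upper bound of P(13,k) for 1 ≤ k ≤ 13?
P(13,k) increases in k, so maximum at k = 13: 13! = 6,227,020,800.
Final answer: 6,227,020,800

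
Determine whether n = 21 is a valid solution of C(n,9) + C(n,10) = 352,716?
No

Explanation: C(21,9) + C(21,10) = 293,930 + 352,716 = 646,646, which does not equal 352,716.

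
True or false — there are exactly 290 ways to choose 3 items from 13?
C(13,3) = 286 ≠ 290.

Answer: False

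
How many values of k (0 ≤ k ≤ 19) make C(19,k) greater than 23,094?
8

Row 19 is unimodal and symmetric about k=19/2. C(19,5)=11,628 ≤ 23,094; C(19,6)=27,132 > 23,094; by symmetry C(19,k) > 23,094 for k = 6..13. That's 13 - 6 + 1 = 8 values.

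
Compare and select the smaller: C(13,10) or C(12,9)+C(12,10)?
By Pascal's identity: C(13,10) = C(12,9)+C(12,10) = 286. Equal.

Answer: Equal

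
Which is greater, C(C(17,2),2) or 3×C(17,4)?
C(C(17,2),2)

Solution: C(C(17,2),2)=9,180, 3×C(17,4)=7,140.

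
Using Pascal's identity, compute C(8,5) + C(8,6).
84

Solution: C(8,5) + C(8,6) = C(9,6) = 84.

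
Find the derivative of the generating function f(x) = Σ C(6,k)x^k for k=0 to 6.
Term-by-term differentiation gives Σ k·C(6,k)x^{k-1} for k=1 to 6.

Answer: Σ k·C(6,k)x^(k-1) for k=1 to 6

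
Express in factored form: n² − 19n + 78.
(n − 6)(n − 13)

Working:
Seek roots whose sum is 19 and product is 78: (6, 13). So n² − 19n + 78 = (n − 6)(n − 13).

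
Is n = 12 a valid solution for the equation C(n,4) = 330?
No
C(12,4) = 12·11·10·9/4! = 11,880/24 = 495, which does not equal 330.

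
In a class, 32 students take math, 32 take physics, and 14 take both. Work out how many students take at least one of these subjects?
50

Working:
|A∪B| = |A|+|B|-|A∩B| = 32+32-14 = 50.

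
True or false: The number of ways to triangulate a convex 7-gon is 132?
False

Reasoning: Triangulations of a convex 7-gon are counted by the Catalan number C_5: C_5 = C(10,5)/(5+1) = 252/6 = 42.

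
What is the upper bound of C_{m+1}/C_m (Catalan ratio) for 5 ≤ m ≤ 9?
C_{m+1}/C_m = 2(2m+1)/(m+2), which increases with m. Maximum at m = 9: 2·19/11 = 38/11.

Answer: 38/11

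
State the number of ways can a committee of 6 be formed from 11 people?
462

C(11,6) = 11! / (6! × (11-6)!)
         = 11! / (6! × 5!)
         = 462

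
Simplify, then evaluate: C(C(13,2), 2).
3,003

Explanation: C(13,2) = 78, then C(78, 2) = 3,003.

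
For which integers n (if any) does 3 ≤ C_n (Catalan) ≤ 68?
3, 4, 5
C_2=2; C_3=5; C_4=14; C_5=42; C_6=132. So valid n = 3, 4, 5.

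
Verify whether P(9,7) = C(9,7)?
False
P(9,7) = 181,440 but C(9,7) = 36; they differ by a factor of 7! = 5040, so the statement does not hold.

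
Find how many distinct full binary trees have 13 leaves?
Using the Catalan number formula: C_n = C(2n, n) / (n+1)
C_12 = C(24, 12) / (12+1)
     = 2704156 / 13
     = 208,012

Answer: 208,012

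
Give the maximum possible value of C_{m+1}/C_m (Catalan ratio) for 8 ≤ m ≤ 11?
46/13

Solution: C_{m+1}/C_m = 2(2m+1)/(m+2), which increases with m. Maximum at m = 11: 2·23/13 = 46/13.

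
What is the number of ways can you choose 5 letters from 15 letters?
3,003
C(15,5) = 15! / (5! × (15-5)!)
         = 15! / (5! × 10!)
         = 3,003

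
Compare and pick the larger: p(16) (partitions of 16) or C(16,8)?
Pentagonal recurrence p(n) = p(n−1) + p(n−2) − p(n−5) − p(n−7) + …: p(16) = p(15) + p(14) − p(11) − p(9) + p(4) + p(1) = 176 + 135 − 56 − 30 + 5 + 1 = 231; C(16,8) = 12,870.

Answer: C(16,8)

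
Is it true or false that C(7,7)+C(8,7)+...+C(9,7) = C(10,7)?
False

Explanation: Hockey stick identity gives Σ = C(10,8) = 45; RHS C(10,7) = 120.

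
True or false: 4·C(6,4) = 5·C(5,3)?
False

Absorption identity k·C(n,k) = n·C(n-1,k-1). LHS = 4·15 = 60; RHS = 5·10 = 50.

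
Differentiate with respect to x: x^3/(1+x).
(3x^2(1+x) - x^3)/(1+x)²

Solution: Quotient rule: [3x^{2}(1+x) - x^3]/(1+x)².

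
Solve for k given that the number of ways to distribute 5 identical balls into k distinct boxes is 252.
6

Working:
Stars and bars: the count is C(5+k−1, k−1), increasing in k. k=4: C(8,3) = 56, k=5: C(9,4) = 126, k=6: C(10,5) = 252 ✓. So k = 6.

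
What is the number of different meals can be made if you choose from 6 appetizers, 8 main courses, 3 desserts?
144

Reasoning: By the multiplication principle: 6 × 8 × 3 = 144.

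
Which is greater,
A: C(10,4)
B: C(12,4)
B

Explanation: A=C(10,4)=210, B=C(12,4)=495.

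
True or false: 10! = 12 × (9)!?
10! = 10 × 9! = 3,628,800, but 12 × 9! = 4,354,560.
Final answer: False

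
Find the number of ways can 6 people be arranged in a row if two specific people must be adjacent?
240

Reasoning: Treat pair as unit: (6-1)! arrangements × 2 internal orders = 240.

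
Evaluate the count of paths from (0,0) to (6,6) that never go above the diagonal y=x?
Counted by the Catalan number C_6: C_6 = C(12,6)/(6+1) = 924/7 = 132.
Final answer: 132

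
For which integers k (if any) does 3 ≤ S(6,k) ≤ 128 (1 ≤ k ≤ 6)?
2, 3, 4, 5
S(6,1)=1; S(6,2)=31; S(6,3)=90; S(6,4)=65; S(6,5)=15; S(6,6)=1. So valid k = 2, 3, 4, 5.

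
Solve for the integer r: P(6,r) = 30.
2
P(6,r) = 6·5·…·(6−r+1), a product of r factors. Multiplying down from 6: 6 = 6; 6·5 = 30 ✓ (2 factors). So r = 2.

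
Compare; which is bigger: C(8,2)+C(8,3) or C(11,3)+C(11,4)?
C(11,3)+C(11,4)

First=84, Second=495.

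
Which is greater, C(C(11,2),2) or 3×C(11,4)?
C(C(11,2),2)

Working:
C(C(11,2),2)=1,485, 3×C(11,4)=990.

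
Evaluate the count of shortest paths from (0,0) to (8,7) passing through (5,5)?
2,520

Working:
To (5,5): C(10,5)=252. From there: C(5,3)=10. Total: 2,520.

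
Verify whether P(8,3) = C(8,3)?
False
P(8,3) = 336 but C(8,3) = 56; they differ by a factor of 3! = 6, so the statement does not hold.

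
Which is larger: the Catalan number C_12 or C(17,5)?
C_12

Explanation: C_12 = C(24,12)/(12+1) = 2,704,156/13 = 208,012; C(17,5) = 6,188.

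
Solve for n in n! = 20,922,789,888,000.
n! is strictly increasing. 14! = 87,178,291,200, 15! = 1,307,674,368,000, 16! = 20,922,789,888,000 ✓. So n = 16.

Answer: 16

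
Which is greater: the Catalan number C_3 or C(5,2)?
C(5,2)

Working:
C_3 = C(6,3)/(3+1) = 20/4 = 5; C(5,2) = 10.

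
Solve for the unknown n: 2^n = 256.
8
2^8 = 256, so n = 8.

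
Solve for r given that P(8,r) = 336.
P(8,r) = 8·7·…·(8−r+1), a product of r factors. Multiplying down from 8: 8 = 8; 8·7 = 56; 8·7·6 = 336 ✓ (3 factors). So r = 3.

Answer: 3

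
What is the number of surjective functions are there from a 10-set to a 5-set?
Onto functions = 5! × S(10,5)
First compute S(10,5) via recurrence:
Using the Stirling recurrence: S(n,k) = k·S(n-1,k) + S(n-1,k-1)
S(10,5) = 5·S(9,5) + S(9,4)
         = 5·6951 + 7770
         = 34755 + 7770
         = 42,525
Then: 120 × 42525 = 5,103,000
Final answer: 5,103,000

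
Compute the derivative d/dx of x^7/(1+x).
(7x^6(1+x) - x^7)/(1+x)²

Quotient rule: [7x^{6}(1+x) - x^7]/(1+x)².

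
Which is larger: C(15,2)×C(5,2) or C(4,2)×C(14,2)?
C(15,2)×C(5,2)=1,050, C(4,2)×C(14,2)=546.

Answer: C(15,2)×C(5,2)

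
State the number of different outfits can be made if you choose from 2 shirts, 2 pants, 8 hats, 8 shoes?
256

By the multiplication principle: 2 × 2 × 8 × 8 = 256.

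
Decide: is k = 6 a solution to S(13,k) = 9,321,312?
Yes

Solution: S(13,6) = 6·S(12,6) + S(12,5) = 6·1,323,652 + 1,379,400 = 9,321,312, which equals 9,321,312.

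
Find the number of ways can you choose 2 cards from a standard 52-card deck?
C(52,2) = 1,326.
Final answer: 1,326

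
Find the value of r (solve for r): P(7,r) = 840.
4
P(7,r) = 7·6·…·(7−r+1), a product of r factors. Multiplying down from 7: 7 = 7; 7·6 = 42; 7·6·5 = 210; 7·6·5·4 = 840 ✓ (4 factors). So r = 4.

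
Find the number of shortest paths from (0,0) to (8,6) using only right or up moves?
3,003

Working:
Choose 8 rights from 14 moves: C(14,8) = 3,003.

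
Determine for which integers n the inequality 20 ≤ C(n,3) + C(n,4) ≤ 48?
6

Reasoning: C(5,3)+C(5,4)=15; C(6,3)+C(6,4)=35; C(7,3)+C(7,4)=70. So valid n = 6.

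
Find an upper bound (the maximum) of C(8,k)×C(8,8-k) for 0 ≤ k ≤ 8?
C(8,k)·C(8,8-k) = C(8,k)², maximised at the centre k = 4: C(8,4)² = 4,900.
Final answer: 4,900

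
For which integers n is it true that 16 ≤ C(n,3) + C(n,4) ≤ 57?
C(5,3)+C(5,4)=15; C(6,3)+C(6,4)=35; C(7,3)+C(7,4)=70. So valid n = 6.

Answer: 6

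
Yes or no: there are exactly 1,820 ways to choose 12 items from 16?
Yes
C(16,12) = 1,820.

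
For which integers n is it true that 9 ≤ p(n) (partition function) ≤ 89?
6, 7, 8, 9, 10, 11, 12

Solution: Tabulating p(n) via p(n) = p(n−1) + p(n−2) − p(n−5) − p(n−7) + …: p(5)=7; p(6)=11; p(7)=15; p(8)=22; p(9)=30; p(10)=42; p(11)=56; p(12)=77; p(13)=101. So valid n = 6, 7, 8, 9, 10, 11, 12.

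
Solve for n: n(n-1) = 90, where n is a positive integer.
10

Explanation: n² − n − 90 = 0, so n = (1 ± √(1 + 4·90))/2 = (1 ± √361)/2 = (1 ± 19)/2, i.e. n = 10 or n = -9. Taking the positive root, n = 10 (check: 10×9 = 90).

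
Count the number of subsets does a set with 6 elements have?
64
Each element can be included or excluded: 2^6 = 64.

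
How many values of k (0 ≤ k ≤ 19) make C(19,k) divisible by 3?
14

Explanation: Checking C(19,k) mod 3 for k = 0..19: divisible at k = 2, 3, 4, 5, 6, 7, 8, 11, 12, 13, 14, 15, 16, 17. That's 14 values.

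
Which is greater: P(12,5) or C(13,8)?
P(12,5)

Working:
P(12,5)=95,040, C(13,8)=1,287.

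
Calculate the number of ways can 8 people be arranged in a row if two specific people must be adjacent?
Treat pair as unit: (8-1)! arrangements × 2 internal orders = 10,080.
Final answer: 10,080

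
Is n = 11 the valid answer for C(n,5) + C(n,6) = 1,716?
No
C(11,5) + C(11,6) = 462 + 462 = 924, which does not equal 1,716.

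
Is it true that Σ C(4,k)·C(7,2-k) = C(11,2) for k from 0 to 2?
True

Vandermonde's identity gives C(11,2) = 55; RHS C(11,2) = 55.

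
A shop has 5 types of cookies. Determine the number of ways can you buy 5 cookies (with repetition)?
126
Stars and bars: C(5+5-1, 5) = C(9, 5) = 126.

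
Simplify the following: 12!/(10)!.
132
This equals 12×11 = 132.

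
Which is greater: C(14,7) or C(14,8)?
C(14,7)

Explanation: C(14,7)=3,432, C(14,8)=3,003.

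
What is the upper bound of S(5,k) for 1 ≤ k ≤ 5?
Row S(5,k) for k = 1..5 (via S(n,k) = k·S(n−1,k) + S(n−1,k−1)): 1, 15, 25, 10, 1. The row is unimodal; maximum at k = 3: 25.
Final answer: 25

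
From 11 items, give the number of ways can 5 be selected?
C(11,5) = 11! / (5! × (11-5)!)
         = 11! / (5! × 6!)
         = 462

Answer: 462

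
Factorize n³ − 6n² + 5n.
n³ − 6n² + 5n = n(n² − 6n + 5) = n(n − 1)(n − 5).
Final answer: n(n − 1)(n − 5)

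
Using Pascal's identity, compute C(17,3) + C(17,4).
3,060

Working:
C(17,3) + C(17,4) = C(18,4) = 3,060.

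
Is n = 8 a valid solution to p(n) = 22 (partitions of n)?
Yes

Explanation: Pentagonal recurrence p(n) = p(n−1) + p(n−2) − p(n−5) − p(n−7) + …: p(8) = p(7) + p(6) − p(3) − p(1) = 15 + 11 − 3 − 1 = 22, which equals 22.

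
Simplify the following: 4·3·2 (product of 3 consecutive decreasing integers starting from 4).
24

This is P(4,3) = 4!/(1)! = 24.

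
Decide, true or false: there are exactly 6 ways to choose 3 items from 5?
False

Working:
C(5,3) = 10 ≠ 6.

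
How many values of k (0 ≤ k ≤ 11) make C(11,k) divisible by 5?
6

Checking C(11,k) mod 5 for k = 0..11: divisible at k = 2, 3, 4, 7, 8, 9. That's 6 values.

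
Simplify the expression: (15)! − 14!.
(15)! − 14! = (15)·14! − 14! = (15−1)·14! = 14·14! = 1,220,496,076,800.

Answer: 1,220,496,076,800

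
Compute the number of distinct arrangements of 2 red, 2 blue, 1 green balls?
30

Multinomial: 5!/(2! × 2! × 1!) = 30.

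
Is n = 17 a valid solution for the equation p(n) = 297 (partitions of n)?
Pentagonal recurrence p(n) = p(n−1) + p(n−2) − p(n−5) − p(n−7) + …: p(17) = p(16) + p(15) − p(12) − p(10) + p(5) + p(2) = 231 + 176 − 77 − 42 + 7 + 2 = 297, which equals 297.

Answer: Yes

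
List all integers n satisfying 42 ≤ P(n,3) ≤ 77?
P(4,3)=24; P(5,3)=60; P(6,3)=120. So valid n = 5.

Answer: 5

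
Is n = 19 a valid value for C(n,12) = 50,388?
Yes

Working:
C(19,12) = 19·18·17·16·15·14·13·12·11·10·9·8/12! = 24,135,932,620,800/479,001,600 = 50,388, which equals 50,388.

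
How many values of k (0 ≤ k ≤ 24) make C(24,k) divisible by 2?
21

Solution: Checking C(24,k) mod 2 for k = 0..24: divisible at k = 1, 2, 3, 4, 5, 6, 7, 9, 10, 11, 12, 13, 14, 15, 17, 18, 19, 20, 21, 22, 23. That's 21 values.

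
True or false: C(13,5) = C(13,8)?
True
C(13,5) = C(13,13-5) by the symmetry property; both equal 1,287.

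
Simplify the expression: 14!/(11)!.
2,184

Reasoning: This equals 14×13×12 = 2,184.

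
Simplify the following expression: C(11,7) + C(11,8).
495
By Pascal's identity: C(12,8) = 495.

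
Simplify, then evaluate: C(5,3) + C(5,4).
15

Explanation: By Pascal's identity: C(6,4) = 15.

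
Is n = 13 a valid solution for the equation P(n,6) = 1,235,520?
Yes

Solution: P(13,6) = 13·12·11·10·9·8 = 1,235,520, which equals 1,235,520.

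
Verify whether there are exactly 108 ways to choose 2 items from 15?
C(15,2) = 105 ≠ 108.
Final answer: False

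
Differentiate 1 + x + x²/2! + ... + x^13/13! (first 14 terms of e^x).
1 + x + x²/2! + ... + x^12/12!

Reasoning: Differentiating term by term gives the first 13 terms of e^x.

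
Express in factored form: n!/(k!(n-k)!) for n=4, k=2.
This is the binomial coefficient C(4,2) = 6.
Final answer: C(4,2) = 6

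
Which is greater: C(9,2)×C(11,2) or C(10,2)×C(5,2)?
C(9,2)×C(11,2)

Reasoning: C(9,2)×C(11,2)=1,980, C(10,2)×C(5,2)=450.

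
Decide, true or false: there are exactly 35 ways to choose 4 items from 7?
True

Reasoning: C(7,4) = 35.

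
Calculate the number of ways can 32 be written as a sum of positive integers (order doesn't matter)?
8,349
Pentagonal recurrence p(n) = p(n−1) + p(n−2) − p(n−5) − p(n−7) + …: p(32) = p(31) + p(30) − p(27) − p(25) + p(20) + p(17) − p(10) − p(6) = 6,842 + 5,604 − 3,010 − 1,958 + 627 + 297 − 42 − 11 = 8,349.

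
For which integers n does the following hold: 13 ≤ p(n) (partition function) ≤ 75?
7, 8, 9, 10, 11

Explanation: Tabulating p(n) via p(n) = p(n−1) + p(n−2) − p(n−5) − p(n−7) + …: p(6)=11; p(7)=15; p(8)=22; p(9)=30; p(10)=42; p(11)=56; p(12)=77. So valid n = 7, 8, 9, 10, 11.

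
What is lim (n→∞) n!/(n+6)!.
0

Solution: n!/(n+6)! = 1/[(n+1)(n+2)···(n+6)] → 0 as n → ∞.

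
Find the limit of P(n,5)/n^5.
1

Explanation: P(n,5) = n(n-1)···(n-4) ≈ n^5 for large n. Limit = 1.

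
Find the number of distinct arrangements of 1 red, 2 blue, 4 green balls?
Multinomial: 7!/(1! × 2! × 4!) = 105.

Answer: 105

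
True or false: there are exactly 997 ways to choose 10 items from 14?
False

Explanation: C(14,10) = 1,001 ≠ 997.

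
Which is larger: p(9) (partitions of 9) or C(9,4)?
C(9,4)

Pentagonal recurrence p(n) = p(n−1) + p(n−2) − p(n−5) − p(n−7) + …: p(9) = p(8) + p(7) − p(4) − p(2) = 22 + 15 − 5 − 2 = 30; C(9,4) = 126.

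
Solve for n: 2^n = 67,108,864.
26

Reasoning: 67,108,864 = 1,024 × 1,024 × 64 = 2^10 × 2^10 × 2^6 = 2^26, so n = 26.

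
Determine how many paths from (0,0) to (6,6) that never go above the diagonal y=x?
132

Reasoning: Counted by the Catalan number C_6: C_6 = C(12,6)/(6+1) = 924/7 = 132.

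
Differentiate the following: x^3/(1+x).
(3x^2(1+x) - x^3)/(1+x)²

Working:
Quotient rule: [3x^{2}(1+x) - x^3]/(1+x)².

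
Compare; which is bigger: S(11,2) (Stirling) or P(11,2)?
S(11,2)

Explanation: S(11,2) = 2·S(10,2) + S(10,1) = 2·511 + 1 = 1,023; P(11,2) = 110.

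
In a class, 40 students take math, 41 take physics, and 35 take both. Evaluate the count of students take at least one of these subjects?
|A∪B| = |A|+|B|-|A∩B| = 40+41-35 = 46.

Answer: 46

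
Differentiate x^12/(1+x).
(12x^11(1+x) - x^12)/(1+x)²
Quotient rule: [12x^{11}(1+x) - x^12]/(1+x)².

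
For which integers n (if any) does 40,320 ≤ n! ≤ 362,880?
n! is strictly increasing; 8! = 40,320 and 9! = 362,880, so valid n = 8, 9.

Answer: 8, 9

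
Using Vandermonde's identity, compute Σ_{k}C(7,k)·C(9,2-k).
= C(7+9,2) = C(16,2) = 120.

Answer: 120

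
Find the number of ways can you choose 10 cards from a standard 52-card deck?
15,820,024,220

C(52,10) = 15,820,024,220.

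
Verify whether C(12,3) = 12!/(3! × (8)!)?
The correct denominator is 3!×9!, giving C(12,3) = 220; the stated RHS is 12!/(3!×8!) = 1,980 ≠ 220, so the statement does not hold.
Final answer: False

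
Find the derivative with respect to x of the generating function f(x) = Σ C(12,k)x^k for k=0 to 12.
Σ k·C(12,k)x^(k-1) for k=1 to 12

Working:
Term-by-term differentiation gives Σ k·C(12,k)x^{k-1} for k=1 to 12.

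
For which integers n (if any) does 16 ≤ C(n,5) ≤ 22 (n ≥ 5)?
7

Reasoning: C(6,5)=6; C(7,5)=21; C(8,5)=56. So valid n = 7.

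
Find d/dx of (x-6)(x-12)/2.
(2x - 18)/2

d/dx[(x-6)(x-12)] = (x-12) + (x-6) = 2x - 18. Dividing by 2 gives (2x - 18)/2.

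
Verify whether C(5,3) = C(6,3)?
False

Working:
LHS = C(5,3) = 10; RHS = C(6,3) = 20. 10 ≠ 20, so the statement does not hold.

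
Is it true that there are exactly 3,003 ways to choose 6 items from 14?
True

C(14,6) = 3,003.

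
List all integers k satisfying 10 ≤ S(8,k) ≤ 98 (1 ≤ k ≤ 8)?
7

S(8,1)=1; S(8,2)=127; S(8,3)=966; S(8,4)=1,701; S(8,5)=1,050; S(8,6)=266; S(8,7)=28; S(8,8)=1. So valid k = 7.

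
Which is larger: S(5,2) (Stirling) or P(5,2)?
P(5,2)

Solution: S(5,2) = 2·S(4,2) + S(4,1) = 2·7 + 1 = 15; P(5,2) = 20.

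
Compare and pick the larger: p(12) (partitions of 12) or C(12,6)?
Pentagonal recurrence p(n) = p(n−1) + p(n−2) − p(n−5) − p(n−7) + …: p(12) = p(11) + p(10) − p(7) − p(5) + p(0) = 56 + 42 − 15 − 7 + 1 = 77; C(12,6) = 924.
Final answer: C(12,6)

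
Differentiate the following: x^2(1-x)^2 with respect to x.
Product rule: 2x^{1}(1-x)^{2} + x^2·(-2)(1-x)^{1}.

Answer: 2x^1(1-x)^2 - 2x^2(1-x)^1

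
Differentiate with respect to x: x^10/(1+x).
(10x^9(1+x) - x^10)/(1+x)²
Quotient rule: [10x^{9}(1+x) - x^10]/(1+x)².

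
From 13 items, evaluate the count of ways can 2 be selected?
78

Solution: C(13,2) = 13! / (2! × (13-2)!)
         = 13! / (2! × 11!)
         = 78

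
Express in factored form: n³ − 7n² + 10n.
n³ − 7n² + 10n = n(n² − 7n + 10) = n(n − 2)(n − 5).

Answer: n(n − 2)(n − 5)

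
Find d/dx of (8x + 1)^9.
72(8x + 1)^8
Chain rule: 9(8x+1)^{8} × 8 = 72(8x+1)^{8}.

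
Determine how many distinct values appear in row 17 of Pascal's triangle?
9

Working:
Row 17 has entries C(17,0)..C(17,17); by symmetry C(17,k)=C(17,17-k), giving 9 distinct values.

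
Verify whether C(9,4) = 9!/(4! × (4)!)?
False

The correct denominator is 4!×5!, giving C(9,4) = 126; the stated RHS is 9!/(4!×4!) = 630 ≠ 126, so the statement does not hold.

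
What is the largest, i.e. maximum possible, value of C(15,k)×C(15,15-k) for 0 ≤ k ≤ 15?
41,409,225

C(15,k)·C(15,15-k) = C(15,k)², maximised at the centre k = 7: C(15,7)² = 41,409,225.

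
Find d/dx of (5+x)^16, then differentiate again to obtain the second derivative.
First derivative: 16(5+x)^{15}. Second derivative: 16·15·(5+x)^{14} = 240(5+x)^{14}.

Answer: 240(5+x)^14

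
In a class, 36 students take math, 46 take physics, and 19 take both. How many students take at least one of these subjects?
63

Solution: |A∪B| = |A|+|B|-|A∩B| = 36+46-19 = 63.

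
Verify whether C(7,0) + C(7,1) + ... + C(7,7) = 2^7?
True

Explanation: Binomial theorem with x = y = 1: Σ C(7,i) = (1+1)^7 = 2^7 = 128. The statement holds.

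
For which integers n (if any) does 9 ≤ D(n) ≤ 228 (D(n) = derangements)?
4, 5

Using D(n) = (n−1)[D(n−1) + D(n−2)] with D(1)=0, D(2)=1: D(3)=2; D(4)=9; D(5)=44; D(6)=265. So valid n = 4, 5.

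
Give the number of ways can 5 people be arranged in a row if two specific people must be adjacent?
48
Treat pair as unit: (5-1)! arrangements × 2 internal orders = 48.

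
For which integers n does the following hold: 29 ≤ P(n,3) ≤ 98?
5
P(4,3)=24; P(5,3)=60; P(6,3)=120. So valid n = 5.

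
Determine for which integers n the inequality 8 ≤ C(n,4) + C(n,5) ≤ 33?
6
C(5,4)+C(5,5)=6; C(6,4)+C(6,5)=21; C(7,4)+C(7,5)=56. So valid n = 6.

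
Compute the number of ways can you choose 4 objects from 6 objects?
15

C(6,4) = 6! / (4! × (6-4)!)
         = 6! / (4! × 2!)
         = 15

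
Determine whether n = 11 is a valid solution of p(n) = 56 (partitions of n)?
Pentagonal recurrence p(n) = p(n−1) + p(n−2) − p(n−5) − p(n−7) + …: p(11) = p(10) + p(9) − p(6) − p(4) = 42 + 30 − 11 − 5 = 56, which equals 56.
Final answer: Yes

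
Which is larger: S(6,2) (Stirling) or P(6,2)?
S(6,2) = 2·S(5,2) + S(5,1) = 2·15 + 1 = 31; P(6,2) = 30.
Final answer: S(6,2)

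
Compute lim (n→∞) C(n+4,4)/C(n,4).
1

Explanation: Both numerator and denominator grow as n^4/4! for large n, so the ratio → 1.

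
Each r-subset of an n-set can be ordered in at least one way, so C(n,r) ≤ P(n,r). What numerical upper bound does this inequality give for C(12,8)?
P(12,8) = 12·11·10·9·8·7·6·5 = 19,958,400, so C(12,8) ≤ 19,958,400. (The bound is loose by a factor of 8! = 40,320: C(12,8) = 19,958,400/40,320 = 495.)

Answer: 19,958,400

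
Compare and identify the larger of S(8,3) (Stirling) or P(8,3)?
S(8,3)

Working:
S(8,3) = 3·S(7,3) + S(7,2) = 3·301 + 63 = 966; P(8,3) = 336.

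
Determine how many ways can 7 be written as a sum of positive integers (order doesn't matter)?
Pentagonal recurrence p(n) = p(n−1) + p(n−2) − p(n−5) − p(n−7) + …: p(7) = p(6) + p(5) − p(2) − p(0) = 11 + 7 − 2 − 1 = 15.
Final answer: 15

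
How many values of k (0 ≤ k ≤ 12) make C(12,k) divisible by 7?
Checking C(12,k) mod 7 for k = 0..12: divisible at k = 6. That's 1 values.

Answer: 1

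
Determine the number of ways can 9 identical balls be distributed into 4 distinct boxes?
220

Working:
C(9+4-1, 4-1) = C(12, 3) = 220.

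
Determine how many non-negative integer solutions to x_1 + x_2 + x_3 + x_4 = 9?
220

Reasoning: C(9+4-1, 4-1) = 220.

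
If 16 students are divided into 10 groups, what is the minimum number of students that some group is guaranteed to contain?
Pigeonhole: ⌈16/10⌉ = 2.

Answer: 2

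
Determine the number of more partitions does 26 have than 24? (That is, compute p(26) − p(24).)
861
Pentagonal recurrence p(n) = p(n−1) + p(n−2) − p(n−5) − p(n−7) + …: p(26) = p(25) + p(24) − p(21) − p(19) + p(14) + p(11) − p(4) − p(0) = 1,958 + 1,575 − 792 − 490 + 135 + 56 − 5 − 1 = 2,436.
p(24) = p(23) + p(22) − p(19) − p(17) + p(12) + p(9) − p(2) = 1,255 + 1,002 − 490 − 297 + 77 + 30 − 2 = 1,575.
Difference = 2,436 − 1,575 = 861.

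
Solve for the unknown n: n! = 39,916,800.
11

Reasoning: n! is strictly increasing. 9! = 362,880, 10! = 3,628,800, 11! = 39,916,800 ✓. So n = 11.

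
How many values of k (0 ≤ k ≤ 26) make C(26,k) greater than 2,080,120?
Row 26 is unimodal and symmetric about k=26/2. C(26,8)=1,562,275 ≤ 2,080,120; C(26,9)=3,124,550 > 2,080,120; by symmetry C(26,k) > 2,080,120 for k = 9..17. That's 17 - 9 + 1 = 9 values.
Final answer: 9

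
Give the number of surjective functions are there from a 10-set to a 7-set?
Onto functions = 7! × S(10,7)
First compute S(10,7) via recurrence:
Using the Stirling recurrence: S(n,k) = k·S(n-1,k) + S(n-1,k-1)
S(10,7) = 7·S(9,7) + S(9,6)
         = 7·462 + 2646
         = 3234 + 2646
         = 5,880
Then: 5040 × 5880 = 29,635,200
Final answer: 29,635,200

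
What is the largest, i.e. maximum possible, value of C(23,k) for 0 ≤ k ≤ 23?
1,352,078

Solution: Maximum at k = 11 or k = 12: C(23,11) = 1,352,078.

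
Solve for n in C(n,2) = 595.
35

C(n,2) = n(n−1)/2! is increasing in n, and n(n−1) = 2!·595 = 1,190 ≈ (n−0.5)^2 gives n ≈ 35.0. Check: C(33,2) = 528, C(34,2) = 561, C(35,2) = 595 ✓. So n = 35.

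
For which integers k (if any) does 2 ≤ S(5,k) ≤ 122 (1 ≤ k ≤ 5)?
2, 3, 4

Reasoning: S(5,1)=1; S(5,2)=15; S(5,3)=25; S(5,4)=10; S(5,5)=1. So valid k = 2, 3, 4.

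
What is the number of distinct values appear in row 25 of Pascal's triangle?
Row 25 has entries C(25,0)..C(25,25); by symmetry C(25,k)=C(25,25-k), giving 13 distinct values.

Answer: 13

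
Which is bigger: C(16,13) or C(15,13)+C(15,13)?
C(16,13)

Reasoning: C(16,13)=560; C(15,13)+C(15,13)=105+105=210.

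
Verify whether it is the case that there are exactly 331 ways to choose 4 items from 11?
False

C(11,4) = 330 ≠ 331.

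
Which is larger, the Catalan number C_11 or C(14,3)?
C_11 = C(22,11)/(11+1) = 705,432/12 = 58,786; C(14,3) = 364.

Answer: C_11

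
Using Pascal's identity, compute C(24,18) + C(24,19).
177,100

Solution: C(24,18) + C(24,19) = C(25,19) = 177,100.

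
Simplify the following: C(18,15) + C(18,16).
By Pascal's identity: C(19,16) = 969.
Final answer: 969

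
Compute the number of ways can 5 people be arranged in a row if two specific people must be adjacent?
48

Explanation: Treat pair as unit: (5-1)! arrangements × 2 internal orders = 48.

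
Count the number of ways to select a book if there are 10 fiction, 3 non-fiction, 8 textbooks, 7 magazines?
28

By the addition principle: 10 + 3 + 8 + 7 = 28.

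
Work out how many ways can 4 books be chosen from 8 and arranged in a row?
1,680

P(8,4) = 8!/(8-4)! = 1,680.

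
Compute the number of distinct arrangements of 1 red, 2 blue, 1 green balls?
12

Explanation: Multinomial: 4!/(1! × 2! × 1!) = 12.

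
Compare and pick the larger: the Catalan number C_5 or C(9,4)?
C_5 = C(10,5)/(5+1) = 252/6 = 42; C(9,4) = 126.

Answer: C(9,4)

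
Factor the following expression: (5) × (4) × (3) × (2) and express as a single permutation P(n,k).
P(5,4) = 5!/(1)!

Product of 4 consecutive descending integers starting at 5: P(5,4) = 5!/1! = 120.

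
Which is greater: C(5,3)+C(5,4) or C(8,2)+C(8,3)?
C(8,2)+C(8,3)

Reasoning: First=15, Second=84.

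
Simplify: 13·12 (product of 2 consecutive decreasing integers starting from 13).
This is P(13,2) = 13!/(11)! = 156.
Final answer: 156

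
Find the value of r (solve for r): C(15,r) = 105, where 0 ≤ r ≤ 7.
2

C(15,r) is increasing for 0 ≤ r ≤ 7. Stepping up (C(15,r+1) = C(15,r)·(15−r)/(r+1)): C(15,1) = 15, C(15,2) = 105 ✓. So r = 2.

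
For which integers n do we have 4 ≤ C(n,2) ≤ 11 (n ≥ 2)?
C(3,2)=3; C(4,2)=6; C(5,2)=10; C(6,2)=15. So valid n = 4, 5.
Final answer: 4, 5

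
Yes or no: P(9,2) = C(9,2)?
No
P(9,2) = 72 but C(9,2) = 36; they differ by a factor of 2! = 2, so the statement does not hold.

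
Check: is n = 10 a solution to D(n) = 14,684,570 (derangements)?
No

Reasoning: D(10) = (10-1)·[D(9) + D(8)] = 9·[133,496 + 14,833] = 1,334,961, which does not equal 14,684,570.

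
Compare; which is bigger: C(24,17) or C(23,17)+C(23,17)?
C(24,17)
C(24,17)=346,104; C(23,17)+C(23,17)=100,947+100,947=201,894.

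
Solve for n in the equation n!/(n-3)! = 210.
7

Solution: n!/(n-3)! = n×(n-1)×(n-2), a product of 3 consecutive integers ≈ (n−1)^3. 210^(1/3) + 1 ≈ 6.9; check n = 7: 7×6×5 = 210 ✓. So n = 7.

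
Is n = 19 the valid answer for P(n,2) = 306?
P(19,2) = 19·18 = 342, which does not equal 306.

Answer: No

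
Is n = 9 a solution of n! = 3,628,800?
No
9! = 9·8! = 9·40,320 = 362,880, which does not equal 3,628,800.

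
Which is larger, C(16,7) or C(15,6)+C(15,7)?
Equal

Explanation: By Pascal's identity: C(16,7) = C(15,6)+C(15,7) = 11,440. Equal.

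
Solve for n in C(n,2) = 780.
40

Solution: C(n,2) = n(n−1)/2! is increasing in n, and n(n−1) = 2!·780 = 1,560 ≈ (n−0.5)^2 gives n ≈ 40.0. Check: C(38,2) = 703, C(39,2) = 741, C(40,2) = 780 ✓. So n = 40.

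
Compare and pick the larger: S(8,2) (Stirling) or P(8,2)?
S(8,2)
S(8,2) = 2·S(7,2) + S(7,1) = 2·63 + 1 = 127; P(8,2) = 56.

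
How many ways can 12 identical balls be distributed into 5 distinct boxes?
1,820

Working:
C(12+5-1, 5-1) = C(16, 4) = 1,820.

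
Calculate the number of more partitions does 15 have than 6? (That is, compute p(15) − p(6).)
165

Solution: Pentagonal recurrence p(n) = p(n−1) + p(n−2) − p(n−5) − p(n−7) + …: p(15) = p(14) + p(13) − p(10) − p(8) + p(3) + p(0) = 135 + 101 − 42 − 22 + 3 + 1 = 176.
p(6) = p(5) + p(4) − p(1) = 7 + 5 − 1 = 11.
Difference = 176 − 11 = 165.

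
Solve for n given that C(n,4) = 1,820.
C(n,4) = n(n−1)(n−2)(n−3)/4! is increasing in n, and n(n−1)(n−2)(n−3) = 4!·1,820 = 43,680 ≈ (n−1.5)^4 gives n ≈ 16.0. Check: C(14,4) = 1,001, C(15,4) = 1,365, C(16,4) = 1,820 ✓. So n = 16.

Answer: 16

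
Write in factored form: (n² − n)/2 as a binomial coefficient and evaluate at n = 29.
C(n,2); C(29,2) = 406

Solution: (n² − n)/2 = n(n−1)/2 = C(n,2). At n = 29: C(29,2) = 406.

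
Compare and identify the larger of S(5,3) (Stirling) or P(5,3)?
P(5,3)

S(5,3) = 3·S(4,3) + S(4,2) = 3·6 + 7 = 25; P(5,3) = 60.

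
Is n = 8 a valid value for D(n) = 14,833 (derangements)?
Yes

Reasoning: D(8) = (8-1)·[D(7) + D(6)] = 7·[1,854 + 265] = 14,833, which equals 14,833.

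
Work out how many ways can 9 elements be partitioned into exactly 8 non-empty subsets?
36

Working:
This equals S(9,8), the Stirling number of the 2nd kind.
Using the Stirling recurrence: S(n,k) = k·S(n-1,k) + S(n-1,k-1)
S(9,8) = 8·S(8,8) + S(8,7)
         = 8·1 + 28
         = 8 + 28
         = 36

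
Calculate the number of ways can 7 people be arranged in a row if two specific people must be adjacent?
1,440

Treat pair as unit: (7-1)! arrangements × 2 internal orders = 1,440.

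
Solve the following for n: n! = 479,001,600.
12

Reasoning: n! is strictly increasing. 10! = 3,628,800, 11! = 39,916,800, 12! = 479,001,600 ✓. So n = 12.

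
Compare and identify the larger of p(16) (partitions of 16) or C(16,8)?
C(16,8)

Reasoning: Pentagonal recurrence p(n) = p(n−1) + p(n−2) − p(n−5) − p(n−7) + …: p(16) = p(15) + p(14) − p(11) − p(9) + p(4) + p(1) = 176 + 135 − 56 − 30 + 5 + 1 = 231; C(16,8) = 12,870.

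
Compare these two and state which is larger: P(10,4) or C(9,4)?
P(10,4)

Explanation: P(10,4)=5,040, C(9,4)=126.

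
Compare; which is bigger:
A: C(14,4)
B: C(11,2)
A

Explanation: A=C(14,4)=1,001, B=C(11,2)=55.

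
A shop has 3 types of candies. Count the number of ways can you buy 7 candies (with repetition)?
36

Explanation: Stars and bars: C(7+3-1, 7) = C(9, 7) = 36.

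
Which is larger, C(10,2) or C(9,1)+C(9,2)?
Equal

Solution: By Pascal's identity: C(10,2) = C(9,1)+C(9,2) = 45. Equal.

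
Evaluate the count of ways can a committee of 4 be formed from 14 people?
1,001

Reasoning: C(14,4) = 14! / (4! × (14-4)!)
         = 14! / (4! × 10!)
         = 1,001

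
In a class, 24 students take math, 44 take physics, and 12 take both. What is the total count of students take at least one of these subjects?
|A∪B| = |A|+|B|-|A∩B| = 24+44-12 = 56.

Answer: 56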